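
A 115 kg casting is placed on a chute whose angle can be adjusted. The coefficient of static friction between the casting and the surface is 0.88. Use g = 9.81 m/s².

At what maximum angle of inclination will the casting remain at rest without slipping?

θ_max ≈ 41.3°

At the slip threshold, m g sin θ = μ_s · m g cos θ, so tan θ = μ_s.
θ_max = arctan(0.88) = 41.3°.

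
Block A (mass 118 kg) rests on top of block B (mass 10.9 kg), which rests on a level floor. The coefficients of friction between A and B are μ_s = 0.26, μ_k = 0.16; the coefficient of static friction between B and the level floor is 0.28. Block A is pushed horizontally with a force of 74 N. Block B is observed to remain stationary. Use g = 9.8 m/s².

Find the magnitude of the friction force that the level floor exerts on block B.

Normal force at the A–B interface: N₁ = m_A g = 1156 N.
So the A–B interface can sustain at most μ_s N₁ = 300.7 N of static friction.
P = 74 N is within that limit, so A and B move together (both at rest); the A–B friction is simply f₁ = P = 74 N.
B experiences an equal 74 N forward from A (third law). B is in equilibrium, so the floor supplies f₂ = 74 N of static friction (limit μ_s(m_A+m_B)g = 353.7 N, not exceeded).

f ≈ 74 N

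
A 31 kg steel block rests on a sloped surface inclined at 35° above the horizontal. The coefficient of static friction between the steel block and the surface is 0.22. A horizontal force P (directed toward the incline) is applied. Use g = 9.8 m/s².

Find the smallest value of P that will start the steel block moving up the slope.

P ≈ 330 N

At impending motion up the slope, friction acts down-slope at its limit: f = μ_s N.
Perpendicular to the incline: N = m g cos θ + P sin θ.
Along the incline: P cos θ = m g sin θ + μ_s N = m g sin θ + μ_s (m g cos θ + P sin θ).
Solving, P (cos θ − μ_s sin θ) = m g (sin θ + μ_s cos θ), so P = 31×9.8×(sin 35° + 0.22 cos 35°)/(cos 35° − 0.22 sin 35°) = 304×0.7538/0.693 = 330 N.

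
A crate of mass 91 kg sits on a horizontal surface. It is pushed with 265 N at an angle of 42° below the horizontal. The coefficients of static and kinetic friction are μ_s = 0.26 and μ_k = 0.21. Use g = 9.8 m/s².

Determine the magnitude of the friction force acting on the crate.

N = m g + P sin α = 891.8 + 265×sin 42° = 1069 N.
Horizontally, friction must balance P cos α = 196.9 N.
The static-friction limit is μ_s N = 278 N.
Since 196.9 N does not exceed the limit, the crate stays at rest and f = 197 N.

f ≈ 197 N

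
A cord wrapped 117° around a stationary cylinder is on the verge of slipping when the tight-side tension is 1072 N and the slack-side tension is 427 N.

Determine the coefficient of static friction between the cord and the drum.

T₂/T₁ = e^{μβ} → μ = ln(T₂/T₁)/β.
β = 117° = 2.042 rad.
μ = ln(1072/427)/2.042 = ln(2.511)/2.042 = 0.451.

μ ≈ 0.451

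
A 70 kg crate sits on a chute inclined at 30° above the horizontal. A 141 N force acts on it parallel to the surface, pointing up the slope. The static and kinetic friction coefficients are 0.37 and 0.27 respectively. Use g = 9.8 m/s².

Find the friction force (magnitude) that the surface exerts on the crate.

f ≈ 202 N (up the incline)

Normal force: N = m g cos θ = 70 × 9.8 × cos 30° = 594.1 N.
For equilibrium along the incline the friction force must supply f = m g sin θ − P = 343 − 141 = 202 N (positive meaning up-slope).
The static-friction ceiling is μ_s N = 0.37 × 594.1 = 219.8 N.
Since |202| ≤ 219.8 N, the crate remains in static equilibrium and friction takes exactly the required value.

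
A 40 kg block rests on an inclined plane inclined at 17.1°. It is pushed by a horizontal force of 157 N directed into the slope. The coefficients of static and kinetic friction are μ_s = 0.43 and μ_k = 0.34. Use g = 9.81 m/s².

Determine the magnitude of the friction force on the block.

f ≈ 34.7 N (down the incline)

Resolve perpendicular to the incline: N = m g cos θ + P sin θ = 40×9.81×cos 17.1° + 157×sin 17.1° = 421.2 N.
Along the incline, the net driving force (taking up-slope positive) is P cos θ − m g sin θ = 150.1 − 115.4 = 34.68 N, so equilibrium requires friction f = -34.68 N (down-slope).
The limit of static friction is μ_s N = 181.1 N.
Since 34.68 N is within the 181.1 N limit, the block stays put and friction is exactly 34.7 N.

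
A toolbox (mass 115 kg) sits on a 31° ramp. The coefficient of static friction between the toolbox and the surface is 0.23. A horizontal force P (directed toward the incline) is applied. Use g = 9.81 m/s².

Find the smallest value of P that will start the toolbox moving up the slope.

P ≈ 1090 N

At impending motion up the slope, friction acts down-slope at its limit: f = μ_s N.
Perpendicular to the incline: N = m g cos θ + P sin θ.
Along the incline: P cos θ = m g sin θ + μ_s N = m g sin θ + μ_s (m g cos θ + P sin θ).
Solving, P (cos θ − μ_s sin θ) = m g (sin θ + μ_s cos θ), so P = 115×9.81×(sin 31° + 0.23 cos 31°)/(cos 31° − 0.23 sin 31°) = 1130×0.7122/0.7387 = 1090 N.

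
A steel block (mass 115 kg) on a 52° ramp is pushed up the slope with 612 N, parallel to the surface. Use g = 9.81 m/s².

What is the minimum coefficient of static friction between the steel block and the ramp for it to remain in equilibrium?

μ_s,min ≈ 0.399

N = m g cos θ = 694.6 N.
Friction must make up the shortfall along the incline: f = m g sin θ − P = 889 − 612 = 277 N.
At the threshold f = μ_s N, so μ_s,min = 277/694.6 = 0.399.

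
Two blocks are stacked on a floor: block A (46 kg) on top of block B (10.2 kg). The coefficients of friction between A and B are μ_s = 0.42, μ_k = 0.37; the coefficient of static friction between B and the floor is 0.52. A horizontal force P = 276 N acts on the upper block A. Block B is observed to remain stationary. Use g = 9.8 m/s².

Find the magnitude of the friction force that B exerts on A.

f ≈ 167 N

Between the blocks, N₁ = m_A g = 450.8 N.
So the A–B interface can sustain at most μ_s N₁ = 189.3 N of static friction.
P = 276 N exceeds that limit, so A slips over B and the interface friction becomes kinetic: f₁ = μ_k N₁ = 0.37×450.8 = 167 N.
B experiences an equal 167 N forward from A (third law). B is in equilibrium, so the floor supplies f₂ = 167 N of static friction (limit μ_s(m_A+m_B)g = 286.4 N, not exceeded).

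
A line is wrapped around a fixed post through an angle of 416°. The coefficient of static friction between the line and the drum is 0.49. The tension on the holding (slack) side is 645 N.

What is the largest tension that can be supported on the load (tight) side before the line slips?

T_max ≈ 22600 N

At impending slip the capstan equation gives T₂/T₁ = e^{μβ} with β in radians.
β = 416° × π/180 = 7.261 rad.
e^{μβ} = e^{0.49×7.261} = 35.08.
T₂ = T₁ · e^{μβ} = 645 × 35.08 = 22600 N.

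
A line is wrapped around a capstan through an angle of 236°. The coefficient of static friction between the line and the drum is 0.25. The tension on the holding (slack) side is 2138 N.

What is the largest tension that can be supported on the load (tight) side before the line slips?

T_max ≈ 5990 N

At impending slip the capstan equation gives T₂/T₁ = e^{μβ} with β in radians.
β = 236° × π/180 = 4.119 rad.
e^{μβ} = e^{0.25×4.119} = 2.8.
T₂ = T₁ · e^{μβ} = 2138 × 2.8 = 5990 N.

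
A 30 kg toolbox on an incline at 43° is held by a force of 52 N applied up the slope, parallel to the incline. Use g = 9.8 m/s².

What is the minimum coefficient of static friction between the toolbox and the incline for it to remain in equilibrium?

N = m g cos θ = 215 N.
Friction must make up the shortfall along the incline: f = m g sin θ − P = 200.5 − 52 = 148.5 N.
At the threshold f = μ_s N, so μ_s,min = 148.5/215 = 0.691.

μ_s,min ≈ 0.691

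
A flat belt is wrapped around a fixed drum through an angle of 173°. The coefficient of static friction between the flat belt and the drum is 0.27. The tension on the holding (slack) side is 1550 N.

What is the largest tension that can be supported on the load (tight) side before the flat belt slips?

At impending slip the capstan equation gives T₂/T₁ = e^{μβ} with β in radians.
β = 173° × π/180 = 3.019 rad.
e^{μβ} = e^{0.27×3.019} = 2.26.
T₂ = T₁ · e^{μβ} = 1550 × 2.26 = 3500 N.

T_max ≈ 3500 N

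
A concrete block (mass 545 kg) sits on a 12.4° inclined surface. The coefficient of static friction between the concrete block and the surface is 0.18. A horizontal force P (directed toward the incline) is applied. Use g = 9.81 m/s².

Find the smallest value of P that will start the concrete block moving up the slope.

At impending motion up the slope, friction acts down-slope at its limit: f = μ_s N.
Perpendicular to the incline: N = m g cos θ + P sin θ.
Along the incline: P cos θ = m g sin θ + μ_s N = m g sin θ + μ_s (m g cos θ + P sin θ).
Solving, P (cos θ − μ_s sin θ) = m g (sin θ + μ_s cos θ), so P = 545×9.81×(sin 12.4° + 0.18 cos 12.4°)/(cos 12.4° − 0.18 sin 12.4°) = 5350×0.3905/0.938 = 2230 N.

P ≈ 2230 N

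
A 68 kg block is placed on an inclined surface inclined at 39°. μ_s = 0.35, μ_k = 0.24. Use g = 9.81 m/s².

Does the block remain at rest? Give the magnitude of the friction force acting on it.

N = m g cos θ = 518 N.
Down-slope weight component: m g sin θ = 420 N.
μ_s N = 181 N.
420 > 181 N, so it slides; kinetic friction f = μ_k N = 0.24×518 = 124 N.

f ≈ 124 N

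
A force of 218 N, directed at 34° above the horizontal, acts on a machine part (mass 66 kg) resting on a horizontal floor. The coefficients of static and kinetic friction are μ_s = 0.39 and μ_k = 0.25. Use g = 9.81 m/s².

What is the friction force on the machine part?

The vertical component of P reduces the normal force: N = m g − P sin α = 647.5 − 121.9 = 525.6 N.
Horizontally, friction must balance P cos α = 180.7 N.
μ_s N = 0.39 × 525.6 = 205 N.
180.7 ≤ 205 N → static; friction equals the required 181 N.

f ≈ 181 N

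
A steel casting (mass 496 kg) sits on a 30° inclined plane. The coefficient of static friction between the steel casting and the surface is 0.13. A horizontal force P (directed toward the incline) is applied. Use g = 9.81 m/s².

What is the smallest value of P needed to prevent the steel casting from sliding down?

P_min ≈ 2020 N

The steel casting tends to slide down (tan θ > μ_s), so at the point of impending slip friction acts up-slope at its limit: f = μ_s N.
Perpendicular to the incline: N = m g cos θ + P sin θ.
Along the incline: P cos θ + μ_s N = m g sin θ, i.e. P cos θ + μ_s (m g cos θ + P sin θ) = m g sin θ.
Solving, P (cos θ + μ_s sin θ) = m g (sin θ − μ_s cos θ), so P = 4870×0.3874/0.931 = 2020 N.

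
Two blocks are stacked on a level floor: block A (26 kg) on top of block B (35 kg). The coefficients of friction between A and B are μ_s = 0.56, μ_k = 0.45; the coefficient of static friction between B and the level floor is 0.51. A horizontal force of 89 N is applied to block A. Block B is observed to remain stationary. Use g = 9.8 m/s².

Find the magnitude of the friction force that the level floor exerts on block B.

Normal force at the A–B interface: N₁ = m_A g = 254.8 N.
Maximum static friction on A from B: μ_s N₁ = 0.56×254.8 = 142.7 N.
P = 89 N is within that limit, so A and B move together (both at rest); the A–B friction is simply f₁ = P = 89 N.
B experiences an equal 89 N forward from A (third law). B is in equilibrium, so the floor supplies f₂ = 89 N of static friction (limit μ_s(m_A+m_B)g = 304.9 N, not exceeded).

f ≈ 89 N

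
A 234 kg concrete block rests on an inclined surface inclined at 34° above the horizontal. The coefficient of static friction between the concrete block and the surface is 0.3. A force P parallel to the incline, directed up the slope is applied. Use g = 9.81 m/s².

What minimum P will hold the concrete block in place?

The concrete block tends to slide down (tan θ > μ_s), so at the point of impending slip friction acts up-slope at its limit: f = μ_s N.
P is parallel to the surface, so N = m g cos θ = 1900 N.
Along the incline: P + μ_s N = m g sin θ, so P = 1280 − 0.3×1900 = 713 N.

P_min ≈ 713 N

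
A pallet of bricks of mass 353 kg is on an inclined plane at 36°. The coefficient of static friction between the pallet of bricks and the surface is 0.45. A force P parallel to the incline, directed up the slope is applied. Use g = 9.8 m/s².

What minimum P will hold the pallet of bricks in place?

P_min ≈ 774 N

The pallet of bricks tends to slide down (tan θ > μ_s), so at the point of impending slip friction acts up-slope at its limit: f = μ_s N.
P is parallel to the surface, so N = m g cos θ = 2800 N.
Along the incline: P + μ_s N = m g sin θ, so P = 2030 − 0.45×2800 = 774 N.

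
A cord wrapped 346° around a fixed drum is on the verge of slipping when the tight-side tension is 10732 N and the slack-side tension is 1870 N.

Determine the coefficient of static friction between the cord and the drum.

T₂/T₁ = e^{μβ} → μ = ln(T₂/T₁)/β.
β = 346° = 6.039 rad.
μ = ln(10732/1870)/6.039 = ln(5.739)/6.039 = 0.289.

μ ≈ 0.289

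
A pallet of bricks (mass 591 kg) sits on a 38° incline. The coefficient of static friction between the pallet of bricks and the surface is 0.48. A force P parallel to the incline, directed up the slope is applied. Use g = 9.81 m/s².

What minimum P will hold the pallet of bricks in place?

P_min ≈ 1380 N

The pallet of bricks tends to slide down (tan θ > μ_s), so at the point of impending slip friction acts up-slope at its limit: f = μ_s N.
P is parallel to the surface, so N = m g cos θ = 4570 N.
Along the incline: P + μ_s N = m g sin θ, so P = 3570 − 0.48×4570 = 1380 N.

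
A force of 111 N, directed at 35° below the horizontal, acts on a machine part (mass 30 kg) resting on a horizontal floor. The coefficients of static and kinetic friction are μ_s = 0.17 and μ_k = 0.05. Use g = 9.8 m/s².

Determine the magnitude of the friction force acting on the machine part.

f ≈ 17.9 N

Vertical equilibrium gives N = m g + P sin α = 357.7 N.
For equilibrium, f = P cos α = 111×cos 35° = 90.93 N.
μ_s N = 0.17 × 357.7 = 60.8 N.
The required friction exceeds μ_s N, so the machine part moves and f = μ_k N = 17.9 N.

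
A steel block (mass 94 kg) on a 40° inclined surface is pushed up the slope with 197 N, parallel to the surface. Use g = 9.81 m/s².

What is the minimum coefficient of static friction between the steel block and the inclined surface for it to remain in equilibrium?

N = m g cos θ = 706.4 N.
Friction must make up the shortfall along the incline: f = m g sin θ − P = 592.7 − 197 = 395.7 N.
At the threshold f = μ_s N, so μ_s,min = 395.7/706.4 = 0.56.

μ_s,min ≈ 0.56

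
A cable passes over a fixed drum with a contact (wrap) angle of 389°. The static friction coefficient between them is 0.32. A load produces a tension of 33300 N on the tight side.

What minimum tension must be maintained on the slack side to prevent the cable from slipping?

Capstan equation at impending slip: T_tight/T_slack = e^{μβ}.
β = 389° = 6.789 rad; e^{μβ} = e^{0.32×6.789} = 8.781.
T_slack = T_tight / e^{μβ} = 33300 / 8.781 = 3790 N.

T_min ≈ 3790 N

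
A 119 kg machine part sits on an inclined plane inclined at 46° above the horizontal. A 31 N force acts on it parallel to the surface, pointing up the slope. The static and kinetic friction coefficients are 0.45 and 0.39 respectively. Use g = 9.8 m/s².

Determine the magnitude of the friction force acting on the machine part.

f ≈ 316 N (up the incline)

Normal force: N = m g cos θ = 119 × 9.8 × cos 46° = 810.1 N.
Parallel to the incline, ΣF = 0 gives f = m g sin θ − P = 838.9 − 31 = 807.9 N (up-slope positive).
Maximum static friction available: μ_s N = 0.45 × 810.1 = 364.5 N.
|807.9| exceeds 364.5 N, so the machine part slips down-slope; friction is kinetic, f = μ_k N = 0.39×810.1 = 316 N.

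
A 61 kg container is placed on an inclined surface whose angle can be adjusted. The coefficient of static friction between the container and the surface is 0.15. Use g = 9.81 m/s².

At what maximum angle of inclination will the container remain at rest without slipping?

θ_max ≈ 8.53°

At the slip threshold, m g sin θ = μ_s · m g cos θ, so tan θ = μ_s.
θ_max = arctan(0.15) = 8.53°.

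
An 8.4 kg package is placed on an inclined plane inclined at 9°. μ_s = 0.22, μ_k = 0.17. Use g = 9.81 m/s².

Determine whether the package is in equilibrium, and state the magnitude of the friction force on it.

f ≈ 12.9 N

N = m g cos θ = 81.4 N.
Down-slope weight component: m g sin θ = 12.9 N.
μ_s N = 17.9 N.
12.9 ≤ 17.9 N, so it stays put; friction = 12.9 N.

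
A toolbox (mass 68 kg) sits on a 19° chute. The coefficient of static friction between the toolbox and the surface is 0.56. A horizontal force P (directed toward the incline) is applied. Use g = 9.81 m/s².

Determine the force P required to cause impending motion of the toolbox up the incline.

At impending motion up the slope, friction acts down-slope at its limit: f = μ_s N.
Perpendicular to the incline: N = m g cos θ + P sin θ.
Along the incline: P cos θ = m g sin θ + μ_s N = m g sin θ + μ_s (m g cos θ + P sin θ).
Solving, P (cos θ − μ_s sin θ) = m g (sin θ + μ_s cos θ), so P = 68×9.81×(sin 19° + 0.56 cos 19°)/(cos 19° − 0.56 sin 19°) = 667×0.8551/0.7632 = 747 N.

P ≈ 747 N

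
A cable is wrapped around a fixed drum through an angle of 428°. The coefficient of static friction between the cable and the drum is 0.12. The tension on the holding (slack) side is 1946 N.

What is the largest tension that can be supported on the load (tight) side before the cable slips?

T_max ≈ 4770 N

At impending slip the capstan equation gives T₂/T₁ = e^{μβ} with β in radians.
β = 428° × π/180 = 7.47 rad.
e^{μβ} = e^{0.12×7.47} = 2.451.
T₂ = T₁ · e^{μβ} = 1946 × 2.451 = 4770 N.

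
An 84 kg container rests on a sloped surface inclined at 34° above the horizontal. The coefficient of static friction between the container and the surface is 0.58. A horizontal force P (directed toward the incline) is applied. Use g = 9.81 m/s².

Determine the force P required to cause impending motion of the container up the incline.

P ≈ 1700 N

At impending motion up the slope, friction acts down-slope at its limit: f = μ_s N.
Perpendicular to the incline: N = m g cos θ + P sin θ.
Along the incline: P cos θ = m g sin θ + μ_s N = m g sin θ + μ_s (m g cos θ + P sin θ).
Solving, P (cos θ − μ_s sin θ) = m g (sin θ + μ_s cos θ), so P = 84×9.81×(sin 34° + 0.58 cos 34°)/(cos 34° − 0.58 sin 34°) = 824×1.04/0.5047 = 1700 N.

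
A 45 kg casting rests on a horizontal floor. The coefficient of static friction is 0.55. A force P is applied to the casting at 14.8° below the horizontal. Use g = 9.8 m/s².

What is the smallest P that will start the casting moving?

N = m g + P sin α (the push presses the casting into the horizontal floor).
At impending slip, P cos α = μ_s N = μ_s (m g + P sin α).
Solving: P (cos α − μ_s sin α) = μ_s m g → P = 0.55×441/(cos 14.8° − 0.55 sin 14.8°) = 243/0.8263 = 294 N.

P ≈ 294 N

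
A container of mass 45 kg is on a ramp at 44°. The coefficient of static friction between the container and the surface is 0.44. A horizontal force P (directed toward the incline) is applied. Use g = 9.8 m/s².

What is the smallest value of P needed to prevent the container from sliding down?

The container tends to slide down (tan θ > μ_s), so at the point of impending slip friction acts up-slope at its limit: f = μ_s N.
Perpendicular to the incline: N = m g cos θ + P sin θ.
Along the incline: P cos θ + μ_s N = m g sin θ, i.e. P cos θ + μ_s (m g cos θ + P sin θ) = m g sin θ.
Solving, P (cos θ + μ_s sin θ) = m g (sin θ − μ_s cos θ), so P = 441×0.3781/1.025 = 163 N.

P_min ≈ 163 N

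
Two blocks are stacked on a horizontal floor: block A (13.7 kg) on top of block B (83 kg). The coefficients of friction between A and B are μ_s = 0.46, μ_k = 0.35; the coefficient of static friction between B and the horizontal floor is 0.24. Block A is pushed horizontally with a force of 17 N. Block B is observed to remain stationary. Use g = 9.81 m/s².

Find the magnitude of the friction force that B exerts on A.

f ≈ 17 N

The normal force B exerts on A is simply A's weight, N₁ = 134.4 N.
So the A–B interface can sustain at most μ_s N₁ = 61.82 N of static friction.
P = 17 N is within that limit, so A and B move together (both at rest); the A–B friction is simply f₁ = P = 17 N.
By Newton's third law B feels 17 N forward from A. With B stationary, the floor's static friction on B balances it: f₂ = 17 N (well within μ_s(m_A+m_B)g = 227.7 N).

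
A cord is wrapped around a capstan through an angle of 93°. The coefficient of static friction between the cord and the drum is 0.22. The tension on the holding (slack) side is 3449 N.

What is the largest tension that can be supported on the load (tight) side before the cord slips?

T_max ≈ 4930 N

At impending slip the capstan equation gives T₂/T₁ = e^{μβ} with β in radians.
β = 93° × π/180 = 1.623 rad.
e^{μβ} = e^{0.22×1.623} = 1.429.
T₂ = T₁ · e^{μβ} = 3449 × 1.429 = 4930 N.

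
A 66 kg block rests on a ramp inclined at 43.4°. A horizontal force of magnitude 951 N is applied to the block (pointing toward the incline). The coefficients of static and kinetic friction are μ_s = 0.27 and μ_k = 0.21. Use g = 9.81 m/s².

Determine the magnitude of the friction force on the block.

The horizontal push has a component P sin θ into the surface, so N = m g cos θ + P sin θ = 470.4 + 653.4 = 1124 N.
Parallel to the incline: P cos θ − m g sin θ = 691 − 444.9 = 246.1 N; the friction needed to balance this is 246.1 N acting down the slope.
The limit of static friction is μ_s N = 303.4 N.
Since 246.1 N is within the 303.4 N limit, the block stays put and friction is exactly 246 N.

f ≈ 246 N (down the incline)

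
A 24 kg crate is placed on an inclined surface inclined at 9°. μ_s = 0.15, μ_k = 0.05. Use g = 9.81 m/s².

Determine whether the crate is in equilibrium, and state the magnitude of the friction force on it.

N = m g cos θ = 233 N.
Down-slope weight component: m g sin θ = 36.8 N.
μ_s N = 34.9 N.
36.8 > 34.9 N, so it slides; kinetic friction f = μ_k N = 0.05×233 = 11.6 N.

f ≈ 11.6 N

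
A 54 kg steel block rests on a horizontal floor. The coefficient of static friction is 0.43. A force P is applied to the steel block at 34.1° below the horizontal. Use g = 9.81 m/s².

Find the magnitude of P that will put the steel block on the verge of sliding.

N = m g + P sin α (the push presses the steel block into the horizontal floor).
At impending slip, P cos α = μ_s N = μ_s (m g + P sin α).
Solving: P (cos α − μ_s sin α) = μ_s m g → P = 0.43×530/(cos 34.1° − 0.43 sin 34.1°) = 228/0.587 = 388 N.

P ≈ 388 N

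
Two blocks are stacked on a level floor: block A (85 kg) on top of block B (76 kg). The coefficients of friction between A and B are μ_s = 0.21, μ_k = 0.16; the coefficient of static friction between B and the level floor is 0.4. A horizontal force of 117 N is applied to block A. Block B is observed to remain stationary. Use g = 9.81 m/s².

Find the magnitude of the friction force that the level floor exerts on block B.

f ≈ 117 N

Normal force at the A–B interface: N₁ = m_A g = 833.9 N.
Maximum static friction on A from B: μ_s N₁ = 0.21×833.9 = 175.1 N.
P = 117 N is within that limit, so A and B move together (both at rest); the A–B friction is simply f₁ = P = 117 N.
B experiences an equal 117 N forward from A (third law). B is in equilibrium, so the floor supplies f₂ = 117 N of static friction (limit μ_s(m_A+m_B)g = 631.8 N, not exceeded).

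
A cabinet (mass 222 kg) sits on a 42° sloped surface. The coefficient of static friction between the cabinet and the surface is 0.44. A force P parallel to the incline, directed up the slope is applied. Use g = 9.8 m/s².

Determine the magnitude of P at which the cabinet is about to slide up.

At impending motion up the slope, friction acts down-slope at its limit: f = μ_s N.
P is parallel to the surface, so N = m g cos θ = 1620 N.
Along the incline: P = m g sin θ + μ_s N = 1460 + 0.44×1620 = 2170 N.

P ≈ 2170 N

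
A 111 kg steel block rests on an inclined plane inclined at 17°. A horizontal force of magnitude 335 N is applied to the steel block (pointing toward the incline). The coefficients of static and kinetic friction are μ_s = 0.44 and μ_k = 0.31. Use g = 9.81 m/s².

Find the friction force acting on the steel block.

The horizontal push has a component P sin θ into the surface, so N = m g cos θ + P sin θ = 1041 + 97.94 = 1139 N.
Along the incline, the net driving force (taking up-slope positive) is P cos θ − m g sin θ = 320.4 − 318.4 = 1.996 N, so equilibrium requires friction f = -1.996 N (down-slope).
Maximum static friction: μ_s N = 0.44 × 1139 = 501.3 N.
|f_req| = 1.996 ≤ 501.3 N → the steel block is in equilibrium; friction equals the required value.

f ≈ 2 N (down the incline)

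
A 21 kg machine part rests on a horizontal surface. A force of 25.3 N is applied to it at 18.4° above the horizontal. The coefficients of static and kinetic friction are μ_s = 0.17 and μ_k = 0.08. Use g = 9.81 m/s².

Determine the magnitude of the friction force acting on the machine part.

f ≈ 24 N

Vertical equilibrium gives N = m g − P sin α = 198 N.
The horizontal driving force is P cos α = 24.01 N, so equilibrium needs friction f = 24.01 N.
μ_s N = 0.17 × 198 = 33.66 N.
24.01 ≤ 33.66 N → static; friction equals the required 24 N.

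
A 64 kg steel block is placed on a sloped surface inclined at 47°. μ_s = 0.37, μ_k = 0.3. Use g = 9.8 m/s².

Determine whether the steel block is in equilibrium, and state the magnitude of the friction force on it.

f ≈ 128 N

N = m g cos θ = 428 N.
Down-slope weight component: m g sin θ = 459 N.
μ_s N = 158 N.
459 > 158 N, so it slides; kinetic friction f = μ_k N = 0.3×428 = 128 N.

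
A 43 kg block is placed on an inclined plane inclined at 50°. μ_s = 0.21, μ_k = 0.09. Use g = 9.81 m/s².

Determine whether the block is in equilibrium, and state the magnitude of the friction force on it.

N = m g cos θ = 271 N.
Down-slope weight component: m g sin θ = 323 N.
μ_s N = 56.9 N.
323 > 56.9 N, so it slides; kinetic friction f = μ_k N = 0.09×271 = 24.4 N.

f ≈ 24.4 N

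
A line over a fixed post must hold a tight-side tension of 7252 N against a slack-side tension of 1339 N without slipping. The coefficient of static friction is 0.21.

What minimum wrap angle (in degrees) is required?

T₂/T₁ = e^{μβ} → β = ln(T₂/T₁)/μ.
β = ln(7252/1339)/0.21 = 1.689/0.21 = 8.045 rad.
In degrees: β = 8.045 × 180/π = 461°.

β_min ≈ 461°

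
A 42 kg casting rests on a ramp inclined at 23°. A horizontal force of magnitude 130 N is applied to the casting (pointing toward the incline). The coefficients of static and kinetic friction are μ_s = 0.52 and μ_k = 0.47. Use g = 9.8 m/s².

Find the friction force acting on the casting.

f ≈ 41.2 N (up the incline)

Resolve perpendicular to the incline: N = m g cos θ + P sin θ = 42×9.8×cos 23° + 130×sin 23° = 429.7 N.
Parallel to the incline: P cos θ − m g sin θ = 119.7 − 160.8 = -41.16 N; the friction needed to balance this is 41.16 N acting up the slope.
Maximum static friction: μ_s N = 0.52 × 429.7 = 223.4 N.
Since 41.16 N is within the 223.4 N limit, the casting stays put and friction is exactly 41.2 N.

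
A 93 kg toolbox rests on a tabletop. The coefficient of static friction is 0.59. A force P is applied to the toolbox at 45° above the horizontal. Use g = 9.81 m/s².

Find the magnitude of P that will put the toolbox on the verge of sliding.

P ≈ 479 N

N = m g − P sin α (the pull lifts the toolbox).
At impending slip, P cos α = μ_s N = μ_s (m g − P sin α).
Solving: P (cos α + μ_s sin α) = μ_s m g → P = 0.59×912/(cos 45° + 0.59 sin 45°) = 538/1.124 = 479 N.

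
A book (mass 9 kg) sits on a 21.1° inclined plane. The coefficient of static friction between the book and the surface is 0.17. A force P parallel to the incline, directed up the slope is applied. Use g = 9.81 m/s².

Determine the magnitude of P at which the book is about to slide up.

At impending motion up the slope, friction acts down-slope at its limit: f = μ_s N.
P is parallel to the surface, so N = m g cos θ = 82.4 N.
Along the incline: P = m g sin θ + μ_s N = 31.8 + 0.17×82.4 = 45.8 N.

P ≈ 45.8 N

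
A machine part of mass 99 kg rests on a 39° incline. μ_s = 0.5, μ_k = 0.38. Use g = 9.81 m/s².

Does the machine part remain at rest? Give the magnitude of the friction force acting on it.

N = m g cos θ = 755 N.
Down-slope weight component: m g sin θ = 611 N.
μ_s N = 377 N.
611 > 377 N, so it slides; kinetic friction f = μ_k N = 0.38×755 = 287 N.

f ≈ 287 N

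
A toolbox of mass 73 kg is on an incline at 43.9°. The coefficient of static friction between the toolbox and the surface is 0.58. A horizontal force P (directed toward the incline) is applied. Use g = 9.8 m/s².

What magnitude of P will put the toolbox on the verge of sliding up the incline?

At impending motion up the slope, friction acts down-slope at its limit: f = μ_s N.
Perpendicular to the incline: N = m g cos θ + P sin θ.
Along the incline: P cos θ = m g sin θ + μ_s N = m g sin θ + μ_s (m g cos θ + P sin θ).
Solving, P (cos θ − μ_s sin θ) = m g (sin θ + μ_s cos θ), so P = 73×9.8×(sin 43.9° + 0.58 cos 43.9°)/(cos 43.9° − 0.58 sin 43.9°) = 715×1.111/0.3184 = 2500 N.

P ≈ 2500 N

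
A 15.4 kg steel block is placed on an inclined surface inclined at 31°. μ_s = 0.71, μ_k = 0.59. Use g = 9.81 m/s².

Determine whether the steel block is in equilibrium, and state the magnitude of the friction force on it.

f ≈ 77.8 N

N = m g cos θ = 129 N.
Down-slope weight component: m g sin θ = 77.8 N.
μ_s N = 91.9 N.
77.8 ≤ 91.9 N, so it stays put; friction = 77.8 N.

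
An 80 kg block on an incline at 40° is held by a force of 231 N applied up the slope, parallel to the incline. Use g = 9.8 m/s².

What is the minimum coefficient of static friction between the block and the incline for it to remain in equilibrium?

μ_s,min ≈ 0.454

N = m g cos θ = 600.6 N.
Friction must make up the shortfall along the incline: f = m g sin θ − P = 503.9 − 231 = 272.9 N.
At the threshold f = μ_s N, so μ_s,min = 272.9/600.6 = 0.454.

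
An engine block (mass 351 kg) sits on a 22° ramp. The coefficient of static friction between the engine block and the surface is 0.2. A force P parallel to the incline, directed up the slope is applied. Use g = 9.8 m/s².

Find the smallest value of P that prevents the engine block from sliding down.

The engine block tends to slide down (tan θ > μ_s), so at the point of impending slip friction acts up-slope at its limit: f = μ_s N.
P is parallel to the surface, so N = m g cos θ = 3190 N.
Along the incline: P + μ_s N = m g sin θ, so P = 1290 − 0.2×3190 = 651 N.

P_min ≈ 651 N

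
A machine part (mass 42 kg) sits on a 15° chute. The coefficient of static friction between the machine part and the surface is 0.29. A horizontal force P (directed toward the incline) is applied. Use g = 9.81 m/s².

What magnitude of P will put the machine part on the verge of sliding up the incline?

P ≈ 249 N

At impending motion up the slope, friction acts down-slope at its limit: f = μ_s N.
Perpendicular to the incline: N = m g cos θ + P sin θ.
Along the incline: P cos θ = m g sin θ + μ_s N = m g sin θ + μ_s (m g cos θ + P sin θ).
Solving, P (cos θ − μ_s sin θ) = m g (sin θ + μ_s cos θ), so P = 42×9.81×(sin 15° + 0.29 cos 15°)/(cos 15° − 0.29 sin 15°) = 412×0.5389/0.8909 = 249 N.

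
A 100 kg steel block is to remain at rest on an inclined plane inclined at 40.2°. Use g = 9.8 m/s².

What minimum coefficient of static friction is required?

μ_s,min ≈ 0.845

At the slip threshold m g sin θ = μ_s m g cos θ, so μ_s,min = tan θ.
μ_s,min = tan 40.2° = 0.845.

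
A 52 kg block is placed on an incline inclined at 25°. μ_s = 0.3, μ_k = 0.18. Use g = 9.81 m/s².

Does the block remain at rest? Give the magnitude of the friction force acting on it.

N = m g cos θ = 462 N.
Down-slope weight component: m g sin θ = 216 N.
μ_s N = 139 N.
216 > 139 N, so it slides; kinetic friction f = μ_k N = 0.18×462 = 83.2 N.

f ≈ 83.2 N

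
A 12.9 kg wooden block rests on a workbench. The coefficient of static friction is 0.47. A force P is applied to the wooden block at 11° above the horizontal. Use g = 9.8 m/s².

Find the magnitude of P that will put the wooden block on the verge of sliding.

P ≈ 55.5 N

N = m g − P sin α (the pull lifts the wooden block).
At impending slip, P cos α = μ_s N = μ_s (m g − P sin α).
Solving: P (cos α + μ_s sin α) = μ_s m g → P = 0.47×126/(cos 11° + 0.47 sin 11°) = 59.4/1.071 = 55.5 N.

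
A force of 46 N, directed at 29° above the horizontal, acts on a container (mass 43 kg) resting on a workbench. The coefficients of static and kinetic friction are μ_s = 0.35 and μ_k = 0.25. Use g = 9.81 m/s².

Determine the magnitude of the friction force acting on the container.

N = m g − P sin α = 421.8 − 46×sin 29° = 399.5 N.
Horizontally, friction must balance P cos α = 40.23 N.
The static-friction limit is μ_s N = 139.8 N.
40.23 ≤ 139.8 N → static; friction equals the required 40.2 N.

f ≈ 40.2 N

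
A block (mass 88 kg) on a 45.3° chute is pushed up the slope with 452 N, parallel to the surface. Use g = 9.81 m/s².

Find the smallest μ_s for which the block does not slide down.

N = m g cos θ = 607.2 N.
Friction must make up the shortfall along the incline: f = m g sin θ − P = 613.6 − 452 = 161.6 N.
At the threshold f = μ_s N, so μ_s,min = 161.6/607.2 = 0.266.

μ_s,min ≈ 0.266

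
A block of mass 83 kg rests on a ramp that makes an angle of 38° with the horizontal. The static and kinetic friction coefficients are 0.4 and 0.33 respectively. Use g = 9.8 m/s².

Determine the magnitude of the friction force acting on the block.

f ≈ 212 N (up the incline)

Normal force: N = m g cos θ = 83 × 9.8 × cos 38° = 641 N.
For equilibrium along the incline, friction must balance the weight component: f = m g sin θ = 500.8 N up the slope.
Maximum static friction available: μ_s N = 0.4 × 641 = 256.4 N.
Since |500.8| > 256.4 N, static friction cannot hold it; the block slides down the incline and kinetic friction applies: f = μ_k N = 0.33 × 641 = 212 N.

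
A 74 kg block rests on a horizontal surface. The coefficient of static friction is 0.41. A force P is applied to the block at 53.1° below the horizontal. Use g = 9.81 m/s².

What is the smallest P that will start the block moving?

P ≈ 1090 N

N = m g + P sin α (the push presses the block into the horizontal surface).
At impending slip, P cos α = μ_s N = μ_s (m g + P sin α).
Solving: P (cos α − μ_s sin α) = μ_s m g → P = 0.41×726/(cos 53.1° − 0.41 sin 53.1°) = 298/0.2725 = 1090 N.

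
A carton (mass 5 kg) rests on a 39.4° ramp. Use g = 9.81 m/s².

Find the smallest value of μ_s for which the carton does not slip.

At the slip threshold m g sin θ = μ_s m g cos θ, so μ_s,min = tan θ.
μ_s,min = tan 39.4° = 0.821.

μ_s,min ≈ 0.821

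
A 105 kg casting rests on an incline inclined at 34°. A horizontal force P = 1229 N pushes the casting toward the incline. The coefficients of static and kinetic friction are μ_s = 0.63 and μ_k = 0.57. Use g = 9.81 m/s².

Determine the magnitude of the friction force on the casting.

f ≈ 443 N (down the incline)

Resolve perpendicular to the incline: N = m g cos θ + P sin θ = 105×9.81×cos 34° + 1229×sin 34° = 1541 N.
Parallel to the incline: P cos θ − m g sin θ = 1019 − 576 = 442.9 N; the friction needed to balance this is 442.9 N acting down the slope.
The limit of static friction is μ_s N = 971 N.
Since 442.9 N is within the 971 N limit, the casting stays put and friction is exactly 443 N.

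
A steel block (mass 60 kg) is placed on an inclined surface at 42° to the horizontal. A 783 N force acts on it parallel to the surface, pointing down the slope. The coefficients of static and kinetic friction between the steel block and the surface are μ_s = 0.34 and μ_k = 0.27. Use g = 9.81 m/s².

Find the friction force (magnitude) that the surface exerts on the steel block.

f ≈ 118 N (up the incline)

Perpendicular to the surface, N = m g cos θ = 60·9.81·cos 42° = 437.4 N.
For equilibrium along the incline the friction force must supply f = m g sin θ + P = 393.9 + 783 = 1177 N (positive meaning up-slope).
The static-friction ceiling is μ_s N = 0.34 × 437.4 = 148.7 N.
Since |1177| > 148.7 N, static friction cannot hold it; the steel block slides down the incline and kinetic friction applies: f = μ_k N = 0.27 × 437.4 = 118 N.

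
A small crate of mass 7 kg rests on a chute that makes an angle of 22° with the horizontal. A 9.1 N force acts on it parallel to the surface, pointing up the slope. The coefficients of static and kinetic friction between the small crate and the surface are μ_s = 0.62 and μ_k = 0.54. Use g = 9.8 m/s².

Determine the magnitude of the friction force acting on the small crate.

f ≈ 16.6 N (up the incline)

Perpendicular to the surface, N = m g cos θ = 7·9.8·cos 22° = 63.6 N.
The friction needed for equilibrium is m g sin θ − P = 25.7 − 9.1 = 16.6 N, measured positive up-slope.
The static-friction ceiling is μ_s N = 0.62 × 63.6 = 39.43 N.
Since |16.6| ≤ 39.43 N, static friction is sufficient; f equals the required value, not μ_s N.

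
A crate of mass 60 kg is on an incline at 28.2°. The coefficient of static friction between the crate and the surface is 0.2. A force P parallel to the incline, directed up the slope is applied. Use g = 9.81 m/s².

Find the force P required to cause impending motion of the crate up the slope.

P ≈ 382 N

At impending motion up the slope, friction acts down-slope at its limit: f = μ_s N.
P is parallel to the surface, so N = m g cos θ = 519 N.
Along the incline: P = m g sin θ + μ_s N = 278 + 0.2×519 = 382 N.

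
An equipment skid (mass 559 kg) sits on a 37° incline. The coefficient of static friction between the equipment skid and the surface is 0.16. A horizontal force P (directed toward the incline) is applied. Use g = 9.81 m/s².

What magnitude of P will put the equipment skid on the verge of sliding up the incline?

At impending motion up the slope, friction acts down-slope at its limit: f = μ_s N.
Perpendicular to the incline: N = m g cos θ + P sin θ.
Along the incline: P cos θ = m g sin θ + μ_s N = m g sin θ + μ_s (m g cos θ + P sin θ).
Solving, P (cos θ − μ_s sin θ) = m g (sin θ + μ_s cos θ), so P = 559×9.81×(sin 37° + 0.16 cos 37°)/(cos 37° − 0.16 sin 37°) = 5480×0.7296/0.7023 = 5700 N.

P ≈ 5700 N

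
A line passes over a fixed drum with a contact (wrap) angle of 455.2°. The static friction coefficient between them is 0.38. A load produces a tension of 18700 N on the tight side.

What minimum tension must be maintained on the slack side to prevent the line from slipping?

Capstan equation at impending slip: T_tight/T_slack = e^{μβ}.
β = 455.2° = 7.945 rad; e^{μβ} = e^{0.38×7.945} = 20.47.
T_slack = T_tight / e^{μβ} = 18700 / 20.47 = 913 N.

T_min ≈ 913 N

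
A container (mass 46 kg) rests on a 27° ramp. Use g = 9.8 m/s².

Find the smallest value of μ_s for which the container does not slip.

μ_s,min ≈ 0.51

At the slip threshold m g sin θ = μ_s m g cos θ, so μ_s,min = tan θ.
μ_s,min = tan 27° = 0.51.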